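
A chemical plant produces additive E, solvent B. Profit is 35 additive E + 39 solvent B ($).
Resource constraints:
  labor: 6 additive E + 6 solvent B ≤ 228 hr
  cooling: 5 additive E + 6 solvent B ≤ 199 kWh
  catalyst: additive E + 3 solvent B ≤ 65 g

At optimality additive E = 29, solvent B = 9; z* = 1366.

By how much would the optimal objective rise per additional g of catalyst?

Check each constraint at x*: labor 228/228 (tight); cooling 199/199 (tight); catalyst 56/65 (slack 9).
Slack constraints have shadow price 0 (complementary slackness).
From A_Bᵀ y = c: 6·y_labor + 5·y_cooling = 35; 6·y_labor + 6·y_cooling = 39.
This yields shadow prices y_labor = 2.5, y_cooling = 4.
Shadow price of catalyst = 0.

0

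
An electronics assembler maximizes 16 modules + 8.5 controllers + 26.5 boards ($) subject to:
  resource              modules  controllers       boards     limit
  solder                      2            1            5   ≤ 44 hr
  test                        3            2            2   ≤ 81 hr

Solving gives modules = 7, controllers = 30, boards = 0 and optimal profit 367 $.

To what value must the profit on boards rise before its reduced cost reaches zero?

34.5

Check each constraint at x*: solder 44/44 (tight); test 81/81 (tight).
From A_Bᵀ y = c: 2·y_solder + 3·y_test = 16; 1·y_solder + 2·y_test = 8.5.
→ y_solder = 6.5 and y_test = 1.
boards enters the basis when its profit ≥ yᵀa₃ = 6.5·5 + 1·2 = 34.5.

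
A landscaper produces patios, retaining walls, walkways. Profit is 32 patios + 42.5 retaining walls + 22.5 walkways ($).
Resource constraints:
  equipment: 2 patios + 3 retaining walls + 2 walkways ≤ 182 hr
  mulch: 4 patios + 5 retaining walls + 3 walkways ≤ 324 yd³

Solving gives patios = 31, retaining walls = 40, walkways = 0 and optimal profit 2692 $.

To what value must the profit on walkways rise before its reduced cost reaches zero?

26.5

At the optimum: equipment uses 182 of 182 (binding); mulch uses 324 of 324 (binding).
The binding rows give the dual system: 2·y_equipment + 4·y_mulch = 32 and 3·y_equipment + 5·y_mulch = 42.5.
This yields shadow prices y_equipment = 5, y_mulch = 5.5.
walkways enters the basis when its profit ≥ yᵀa₃ = 5·2 + 5.5·3 = 26.5.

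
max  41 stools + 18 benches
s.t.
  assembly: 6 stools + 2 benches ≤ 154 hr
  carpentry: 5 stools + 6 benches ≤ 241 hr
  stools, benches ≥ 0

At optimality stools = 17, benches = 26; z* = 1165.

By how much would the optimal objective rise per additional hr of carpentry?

1

Both assembly and carpentry are binding at x*.
Dual feasibility on the basic columns requires 6·y_assembly + 5·y_carpentry = 41, 2·y_assembly + 6·y_carpentry = 18.
Solving: y_assembly = 6, y_carpentry = 1.
Shadow price of carpentry = 1.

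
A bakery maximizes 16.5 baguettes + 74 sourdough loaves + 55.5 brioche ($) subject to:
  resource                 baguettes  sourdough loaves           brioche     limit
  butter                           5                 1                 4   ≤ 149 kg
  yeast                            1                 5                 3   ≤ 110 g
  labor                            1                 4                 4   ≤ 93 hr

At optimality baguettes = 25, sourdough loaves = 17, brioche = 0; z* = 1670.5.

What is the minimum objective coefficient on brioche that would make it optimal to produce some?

58

Check each constraint at x*: butter 142/149 (slack 7); yeast 110/110 (tight); labor 93/93 (tight).
Slack constraints have shadow price 0 (complementary slackness).
From A_Bᵀ y = c: 1·y_yeast + 1·y_labor = 16.5; 5·y_yeast + 4·y_labor = 74.
Solving: y_yeast = 8, y_labor = 8.5.
brioche enters the basis when its profit ≥ yᵀa₃ = 8·3 + 8.5·4 = 58.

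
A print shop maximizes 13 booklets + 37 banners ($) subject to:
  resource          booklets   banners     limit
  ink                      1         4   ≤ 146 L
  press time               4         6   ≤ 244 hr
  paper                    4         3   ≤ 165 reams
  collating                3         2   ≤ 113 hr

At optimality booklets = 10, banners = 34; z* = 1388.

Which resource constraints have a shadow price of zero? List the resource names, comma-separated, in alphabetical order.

collating, paper

ink: 146/146 (binding)
press time: 244/244 (binding)
paper: 142/165 (slack 23)
collating: 98/113 (slack 15)
By complementary slackness, a constraint with positive slack has shadow price 0 → collating, paper.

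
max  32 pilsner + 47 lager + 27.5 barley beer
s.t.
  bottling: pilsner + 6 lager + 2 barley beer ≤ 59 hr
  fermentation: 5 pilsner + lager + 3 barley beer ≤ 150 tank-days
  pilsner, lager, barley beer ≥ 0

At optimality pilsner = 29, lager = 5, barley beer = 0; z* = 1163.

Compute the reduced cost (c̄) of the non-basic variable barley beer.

-1.5

At the optimum: bottling uses 59 of 59 (binding); fermentation uses 150 of 150 (binding).
From A_Bᵀ y = c: 1·y_bottling + 5·y_fermentation = 32; 6·y_bottling + 1·y_fermentation = 47.
This yields shadow prices y_bottling = 7, y_fermentation = 5.
Reduced cost of barley beer: c₃ − yᵀa₃ = 27.5 − (7·2 + 5·3) = 27.5 − 29 = -1.5.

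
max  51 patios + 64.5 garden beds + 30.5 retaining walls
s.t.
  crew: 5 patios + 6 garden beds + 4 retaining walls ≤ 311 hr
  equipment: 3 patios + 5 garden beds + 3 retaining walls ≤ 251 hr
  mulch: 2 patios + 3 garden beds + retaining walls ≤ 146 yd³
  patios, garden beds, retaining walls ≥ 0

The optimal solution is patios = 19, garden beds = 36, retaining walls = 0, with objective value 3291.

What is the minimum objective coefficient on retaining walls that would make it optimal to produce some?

At the optimum: crew uses 311 of 311 (binding); equipment uses 237 of 251 (slack = 14); mulch uses 146 of 146 (binding).
By complementary slackness, y = 0 for the non-binding constraint.
The binding rows give the dual system: 5·y_crew + 2·y_mulch = 51 and 6·y_crew + 3·y_mulch = 64.5.
→ y_crew = 8 and y_mulch = 5.5.
retaining walls enters the basis when its profit ≥ yᵀa₃ = 8·4 + 5.5·1 = 37.5.

37.5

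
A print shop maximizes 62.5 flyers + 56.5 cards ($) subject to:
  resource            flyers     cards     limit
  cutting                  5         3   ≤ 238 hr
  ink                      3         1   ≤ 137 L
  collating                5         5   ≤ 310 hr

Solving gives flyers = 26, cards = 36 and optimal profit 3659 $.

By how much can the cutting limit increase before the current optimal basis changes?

Binding constraints: cutting, collating. The basis is B = [[5,3],[5,5]] with det 10.
Per unit increase in cutting, x* moves by d = (0.5, -0.5).
The basis stays optimal until ink becomes binding; allowable increase = 23 hr.

23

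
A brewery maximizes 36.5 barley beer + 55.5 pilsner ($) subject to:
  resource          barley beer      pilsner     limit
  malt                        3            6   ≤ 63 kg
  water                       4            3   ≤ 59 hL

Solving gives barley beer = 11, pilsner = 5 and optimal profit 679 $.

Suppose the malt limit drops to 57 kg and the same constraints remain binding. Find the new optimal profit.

634

Check each constraint at x*: malt 63/63 (tight); water 59/59 (tight).
The binding rows give the dual system: 3·y_malt + 4·y_water = 36.5 and 6·y_malt + 3·y_water = 55.5.
This yields shadow prices y_malt = 7.5, y_water = 3.5.
Δz = y_malt·Δb = 7.5 × (-6) = -45, so new z* = 679 − 45 = 634.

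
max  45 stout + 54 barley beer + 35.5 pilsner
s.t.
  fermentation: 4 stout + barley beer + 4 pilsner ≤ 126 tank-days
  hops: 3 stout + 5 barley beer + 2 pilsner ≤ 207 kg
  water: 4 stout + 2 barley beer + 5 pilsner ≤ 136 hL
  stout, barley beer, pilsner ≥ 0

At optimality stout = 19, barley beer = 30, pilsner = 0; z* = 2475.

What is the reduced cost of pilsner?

-5

Check each constraint at x*: fermentation 106/126 (slack 20); hops 207/207 (tight); water 136/136 (tight).
Slack constraints have shadow price 0 (complementary slackness).
Dual feasibility on the basic columns requires 3·y_hops + 4·y_water = 45, 5·y_hops + 2·y_water = 54.
This yields shadow prices y_hops = 9, y_water = 4.5.
Reduced cost of pilsner: c₃ − yᵀa₃ = 35.5 − (9·2 + 4.5·5) = 35.5 − 40.5 = -5.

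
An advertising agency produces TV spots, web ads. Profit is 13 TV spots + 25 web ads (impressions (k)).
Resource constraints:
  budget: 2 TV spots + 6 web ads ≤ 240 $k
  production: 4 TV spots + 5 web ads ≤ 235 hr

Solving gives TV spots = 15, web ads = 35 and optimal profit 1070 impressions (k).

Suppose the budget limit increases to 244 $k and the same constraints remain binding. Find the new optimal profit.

1080

Check each constraint at x*: budget 240/240 (tight); production 235/235 (tight).
Dual feasibility on the basic columns requires 2·y_budget + 4·y_production = 13, 6·y_budget + 5·y_production = 25.
Solving: y_budget = 2.5, y_production = 2.
Δz = y_budget·Δb = 2.5 × (4) = 10, so new z* = 1070 + 10 = 1080.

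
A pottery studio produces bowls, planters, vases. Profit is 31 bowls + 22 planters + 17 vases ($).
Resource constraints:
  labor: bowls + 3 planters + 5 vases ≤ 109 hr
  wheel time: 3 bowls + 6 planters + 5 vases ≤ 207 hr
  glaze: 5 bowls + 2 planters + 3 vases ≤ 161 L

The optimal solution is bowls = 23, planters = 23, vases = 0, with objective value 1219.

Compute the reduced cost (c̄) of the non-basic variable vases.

-8

Check each constraint at x*: labor 92/109 (slack 17); wheel time 207/207 (tight); glaze 161/161 (tight).
Since labor is not tight, its dual is 0.
From A_Bᵀ y = c: 3·y_wheel time + 5·y_glaze = 31; 6·y_wheel time + 2·y_glaze = 22.
→ y_wheel time = 2 and y_glaze = 5.
Reduced cost of vases: c₃ − yᵀa₃ = 17 − (2·5 + 5·3) = 17 − 25 = -8.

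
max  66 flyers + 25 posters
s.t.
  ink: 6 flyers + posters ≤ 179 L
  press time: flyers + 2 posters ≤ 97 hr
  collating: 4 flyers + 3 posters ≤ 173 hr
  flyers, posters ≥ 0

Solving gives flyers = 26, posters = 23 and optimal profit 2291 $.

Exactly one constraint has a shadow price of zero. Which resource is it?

ink: 179/179 (binding)
press time: 72/97 (slack 25)
collating: 173/173 (binding)
By complementary slackness, a constraint with positive slack has shadow price 0 → press time.

press time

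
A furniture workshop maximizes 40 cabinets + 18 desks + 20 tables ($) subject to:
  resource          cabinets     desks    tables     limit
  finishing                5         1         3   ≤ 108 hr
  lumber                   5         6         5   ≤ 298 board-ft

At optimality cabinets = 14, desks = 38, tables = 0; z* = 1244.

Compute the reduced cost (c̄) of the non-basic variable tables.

Check each constraint at x*: finishing 108/108 (tight); lumber 298/298 (tight).
Dual feasibility on the basic columns requires 5·y_finishing + 5·y_lumber = 40, 1·y_finishing + 6·y_lumber = 18.
This yields shadow prices y_finishing = 6, y_lumber = 2.
Reduced cost of tables: c₃ − yᵀa₃ = 20 − (6·3 + 2·5) = 20 − 28 = -8.

-8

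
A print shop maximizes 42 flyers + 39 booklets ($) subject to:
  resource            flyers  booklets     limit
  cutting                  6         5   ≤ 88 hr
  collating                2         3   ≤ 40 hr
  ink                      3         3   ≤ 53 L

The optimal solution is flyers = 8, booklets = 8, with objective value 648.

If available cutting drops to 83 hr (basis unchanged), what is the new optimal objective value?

Binding: cutting and collating. Non-binding: ink (5 unused).
Slack constraints have shadow price 0 (complementary slackness).
From A_Bᵀ y = c: 6·y_cutting + 2·y_collating = 42; 5·y_cutting + 3·y_collating = 39.
→ y_cutting = 6 and y_collating = 3.
Δz = y_cutting·Δb = 6 × (-5) = -30, so new z* = 648 − 30 = 618.

618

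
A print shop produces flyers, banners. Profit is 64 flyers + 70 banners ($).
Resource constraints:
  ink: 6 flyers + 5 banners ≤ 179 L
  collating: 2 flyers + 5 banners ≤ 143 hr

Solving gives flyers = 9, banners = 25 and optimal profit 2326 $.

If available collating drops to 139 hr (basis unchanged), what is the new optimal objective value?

2306

At the optimum: ink uses 179 of 179 (binding); collating uses 143 of 143 (binding).
Dual feasibility on the basic columns requires 6·y_ink + 2·y_collating = 64, 5·y_ink + 5·y_collating = 70.
This yields shadow prices y_ink = 9, y_collating = 5.
Δz = y_collating·Δb = 5 × (-4) = -20, so new z* = 2326 − 20 = 2306.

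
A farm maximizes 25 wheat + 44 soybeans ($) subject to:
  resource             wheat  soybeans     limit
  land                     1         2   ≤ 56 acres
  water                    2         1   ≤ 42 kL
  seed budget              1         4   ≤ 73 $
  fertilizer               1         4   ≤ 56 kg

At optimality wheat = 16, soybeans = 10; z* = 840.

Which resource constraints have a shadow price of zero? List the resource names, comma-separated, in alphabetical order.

land: 36/56 (slack 20)
water: 42/42 (binding)
seed budget: 56/73 (slack 17)
fertilizer: 56/56 (binding)
By complementary slackness, a constraint with positive slack has shadow price 0 → land, seed budget.

land, seed budget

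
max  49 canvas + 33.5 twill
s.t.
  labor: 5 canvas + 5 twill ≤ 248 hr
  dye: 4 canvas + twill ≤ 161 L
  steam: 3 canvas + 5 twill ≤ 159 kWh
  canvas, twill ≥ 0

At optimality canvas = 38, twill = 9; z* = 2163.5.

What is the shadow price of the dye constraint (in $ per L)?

At the optimum: labor uses 235 of 248 (slack = 13); dye uses 161 of 161 (binding); steam uses 159 of 159 (binding).
By complementary slackness, y = 0 for the non-binding constraint.
The binding rows give the dual system: 4·y_dye + 3·y_steam = 49 and 1·y_dye + 5·y_steam = 33.5.
→ y_dye = 8.5 and y_steam = 5.
Shadow price of dye = 8.5.

8.5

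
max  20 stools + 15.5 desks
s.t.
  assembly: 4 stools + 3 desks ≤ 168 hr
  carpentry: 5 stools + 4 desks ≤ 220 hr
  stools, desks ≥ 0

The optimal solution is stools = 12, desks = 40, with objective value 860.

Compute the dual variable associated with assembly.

2.5

At the optimum: assembly uses 168 of 168 (binding); carpentry uses 220 of 220 (binding).
Dual feasibility on the basic columns requires 4·y_assembly + 5·y_carpentry = 20, 3·y_assembly + 4·y_carpentry = 15.5.
Solving: y_assembly = 2.5, y_carpentry = 2.
Shadow price of assembly = 2.5.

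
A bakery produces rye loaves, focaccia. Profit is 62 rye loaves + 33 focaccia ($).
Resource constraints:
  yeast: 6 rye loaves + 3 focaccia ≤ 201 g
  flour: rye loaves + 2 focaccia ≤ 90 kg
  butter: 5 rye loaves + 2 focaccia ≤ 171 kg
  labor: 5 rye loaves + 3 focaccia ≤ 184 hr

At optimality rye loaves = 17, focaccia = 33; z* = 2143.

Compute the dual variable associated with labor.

4

At the optimum: yeast uses 201 of 201 (binding); flour uses 83 of 90 (slack = 7); butter uses 151 of 171 (slack = 20); labor uses 184 of 184 (binding).
By complementary slackness, y = 0 for the non-binding constraints.
The binding rows give the dual system: 6·y_yeast + 5·y_labor = 62 and 3·y_yeast + 3·y_labor = 33.
This yields shadow prices y_yeast = 7, y_labor = 4.
Shadow price of labor = 4.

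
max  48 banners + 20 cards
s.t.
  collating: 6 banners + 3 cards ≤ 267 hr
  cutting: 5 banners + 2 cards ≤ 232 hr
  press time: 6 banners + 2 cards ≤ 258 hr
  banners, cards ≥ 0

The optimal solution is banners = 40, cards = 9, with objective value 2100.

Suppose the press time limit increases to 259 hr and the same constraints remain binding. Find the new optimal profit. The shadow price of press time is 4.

2104

Δb = 1, so new z* = 2100 + (4)·(1) = 2100 + 4 = 2104.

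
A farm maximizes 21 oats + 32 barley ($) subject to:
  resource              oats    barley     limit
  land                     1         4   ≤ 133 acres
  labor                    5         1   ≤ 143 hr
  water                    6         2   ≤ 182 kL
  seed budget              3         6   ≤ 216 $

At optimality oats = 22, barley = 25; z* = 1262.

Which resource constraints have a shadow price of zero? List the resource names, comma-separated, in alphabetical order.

labor, land

land: 122/133 (slack 11)
labor: 135/143 (slack 8)
water: 182/182 (binding)
seed budget: 216/216 (binding)
By complementary slackness, a constraint with positive slack has shadow price 0 → labor, land.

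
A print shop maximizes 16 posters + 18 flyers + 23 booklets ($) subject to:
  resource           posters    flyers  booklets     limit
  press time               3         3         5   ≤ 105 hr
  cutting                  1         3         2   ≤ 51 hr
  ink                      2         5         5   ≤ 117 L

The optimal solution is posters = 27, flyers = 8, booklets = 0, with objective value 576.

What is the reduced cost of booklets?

Binding: press time and cutting. Non-binding: ink (23 unused).
By complementary slackness, y = 0 for the non-binding constraint.
The binding rows give the dual system: 3·y_press time + 1·y_cutting = 16 and 3·y_press time + 3·y_cutting = 18.
→ y_press time = 5 and y_cutting = 1.
Reduced cost of booklets: c₃ − yᵀa₃ = 23 − (5·5 + 1·2) = 23 − 27 = -4.

-4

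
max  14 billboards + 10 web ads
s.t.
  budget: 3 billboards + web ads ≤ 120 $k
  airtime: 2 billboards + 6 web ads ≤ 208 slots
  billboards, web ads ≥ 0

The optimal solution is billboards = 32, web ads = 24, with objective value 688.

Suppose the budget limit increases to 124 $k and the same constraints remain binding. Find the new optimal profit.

Check each constraint at x*: budget 120/120 (tight); airtime 208/208 (tight).
From A_Bᵀ y = c: 3·y_budget + 2·y_airtime = 14; 1·y_budget + 6·y_airtime = 10.
Solving: y_budget = 4, y_airtime = 1.
Δz = y_budget·Δb = 4 × (4) = 16, so new z* = 688 + 16 = 704.

704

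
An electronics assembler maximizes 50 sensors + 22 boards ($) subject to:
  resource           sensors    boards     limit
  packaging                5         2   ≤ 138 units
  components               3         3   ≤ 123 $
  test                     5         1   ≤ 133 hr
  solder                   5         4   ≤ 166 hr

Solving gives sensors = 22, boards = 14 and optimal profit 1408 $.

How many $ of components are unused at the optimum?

15

components used = 3·22 + 3·14 = 108; slack = 123 − 108 = 15.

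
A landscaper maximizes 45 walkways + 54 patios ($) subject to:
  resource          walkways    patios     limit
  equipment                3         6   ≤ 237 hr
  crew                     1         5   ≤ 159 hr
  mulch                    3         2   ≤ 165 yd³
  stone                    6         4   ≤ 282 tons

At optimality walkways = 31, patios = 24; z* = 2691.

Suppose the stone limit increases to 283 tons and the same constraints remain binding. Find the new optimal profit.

Binding: equipment and stone. Non-binding: crew (8 unused), mulch (24 unused).
Since crew, mulch are not tight, their duals are 0.
Dual feasibility on the basic columns requires 3·y_equipment + 6·y_stone = 45, 6·y_equipment + 4·y_stone = 54.
→ y_equipment = 6 and y_stone = 4.5.
Δz = y_stone·Δb = 4.5 × (1) = 4.5, so new z* = 2691 + 4.5 = 2695.5.

2695.5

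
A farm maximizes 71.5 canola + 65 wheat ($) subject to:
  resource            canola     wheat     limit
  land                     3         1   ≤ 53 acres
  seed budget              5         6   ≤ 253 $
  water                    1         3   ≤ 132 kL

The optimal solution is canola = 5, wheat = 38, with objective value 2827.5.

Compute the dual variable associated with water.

At the optimum: land uses 53 of 53 (binding); seed budget uses 253 of 253 (binding); water uses 119 of 132 (slack = 13).
By complementary slackness, y = 0 for the non-binding constraint.
Dual feasibility on the basic columns requires 3·y_land + 5·y_seed budget = 71.5, 1·y_land + 6·y_seed budget = 65.
→ y_land = 8 and y_seed budget = 9.5.
Shadow price of water = 0.

0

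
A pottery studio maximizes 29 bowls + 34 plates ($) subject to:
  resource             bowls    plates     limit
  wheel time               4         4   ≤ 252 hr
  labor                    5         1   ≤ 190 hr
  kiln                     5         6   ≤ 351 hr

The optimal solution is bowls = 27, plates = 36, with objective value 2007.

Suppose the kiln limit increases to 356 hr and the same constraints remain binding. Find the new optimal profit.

At the optimum: wheel time uses 252 of 252 (binding); labor uses 171 of 190 (slack = 19); kiln uses 351 of 351 (binding).
Since labor is not tight, its dual is 0.
Dual feasibility on the basic columns requires 4·y_wheel time + 5·y_kiln = 29, 4·y_wheel time + 6·y_kiln = 34.
→ y_wheel time = 1 and y_kiln = 5.
Δz = y_kiln·Δb = 5 × (5) = 25, so new z* = 2007 + 25 = 2032.

2032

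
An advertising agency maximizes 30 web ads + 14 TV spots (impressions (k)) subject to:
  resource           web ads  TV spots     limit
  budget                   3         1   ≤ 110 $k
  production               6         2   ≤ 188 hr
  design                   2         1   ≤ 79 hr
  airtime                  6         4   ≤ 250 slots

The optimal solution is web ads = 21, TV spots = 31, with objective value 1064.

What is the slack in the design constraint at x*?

6

design used = 2·21 + 1·31 = 73; slack = 79 − 73 = 6.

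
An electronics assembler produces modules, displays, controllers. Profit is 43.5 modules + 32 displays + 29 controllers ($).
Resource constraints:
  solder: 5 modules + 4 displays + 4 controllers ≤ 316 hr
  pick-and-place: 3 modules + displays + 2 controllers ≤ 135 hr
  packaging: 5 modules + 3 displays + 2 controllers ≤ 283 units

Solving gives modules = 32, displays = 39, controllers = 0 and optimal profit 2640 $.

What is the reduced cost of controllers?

-5

Binding: solder and pick-and-place. Non-binding: packaging (6 unused).
Since packaging is not tight, its dual is 0.
Dual feasibility on the basic columns requires 5·y_solder + 3·y_pick-and-place = 43.5, 4·y_solder + 1·y_pick-and-place = 32.
Solving: y_solder = 7.5, y_pick-and-place = 2.
Reduced cost of controllers: c₃ − yᵀa₃ = 29 − (7.5·4 + 2·2) = 29 − 34 = -5.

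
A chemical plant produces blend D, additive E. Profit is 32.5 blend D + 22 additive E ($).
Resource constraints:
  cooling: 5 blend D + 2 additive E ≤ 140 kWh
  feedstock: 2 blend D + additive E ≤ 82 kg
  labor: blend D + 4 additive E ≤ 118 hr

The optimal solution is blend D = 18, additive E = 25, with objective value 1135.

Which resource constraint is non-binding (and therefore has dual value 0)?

cooling: 140/140 (binding)
feedstock: 61/82 (slack 21)
labor: 118/118 (binding)
By complementary slackness, a constraint with positive slack has shadow price 0 → feedstock.

feedstock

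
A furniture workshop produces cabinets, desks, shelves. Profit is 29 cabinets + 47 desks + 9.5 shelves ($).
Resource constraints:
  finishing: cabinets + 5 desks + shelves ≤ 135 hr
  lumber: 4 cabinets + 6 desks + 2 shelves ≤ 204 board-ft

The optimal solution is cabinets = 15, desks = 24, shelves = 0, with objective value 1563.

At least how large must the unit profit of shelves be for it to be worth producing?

At the optimum: finishing uses 135 of 135 (binding); lumber uses 204 of 204 (binding).
The binding rows give the dual system: 1·y_finishing + 4·y_lumber = 29 and 5·y_finishing + 6·y_lumber = 47.
This yields shadow prices y_finishing = 1, y_lumber = 7.
shelves enters the basis when its profit ≥ yᵀa₃ = 1·1 + 7·2 = 15.

15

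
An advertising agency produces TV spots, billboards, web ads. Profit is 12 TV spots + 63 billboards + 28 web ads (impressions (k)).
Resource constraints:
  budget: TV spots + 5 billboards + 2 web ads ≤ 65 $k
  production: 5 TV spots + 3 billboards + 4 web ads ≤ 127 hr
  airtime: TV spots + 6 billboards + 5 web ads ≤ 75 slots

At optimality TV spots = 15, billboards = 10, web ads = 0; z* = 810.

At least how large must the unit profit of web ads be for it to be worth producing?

Binding: budget and airtime. Non-binding: production (22 unused).
Slack constraints have shadow price 0 (complementary slackness).
The binding rows give the dual system: 1·y_budget + 1·y_airtime = 12 and 5·y_budget + 6·y_airtime = 63.
→ y_budget = 9 and y_airtime = 3.
web ads enters the basis when its profit ≥ yᵀa₃ = 9·2 + 3·5 = 33.

33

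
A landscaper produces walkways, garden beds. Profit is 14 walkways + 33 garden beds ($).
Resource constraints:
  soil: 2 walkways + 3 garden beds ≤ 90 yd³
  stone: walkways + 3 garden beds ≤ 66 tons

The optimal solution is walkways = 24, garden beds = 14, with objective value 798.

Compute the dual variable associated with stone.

Both soil and stone are binding at x*.
Dual feasibility on the basic columns requires 2·y_soil + 1·y_stone = 14, 3·y_soil + 3·y_stone = 33.
This yields shadow prices y_soil = 3, y_stone = 8.
Shadow price of stone = 8.

8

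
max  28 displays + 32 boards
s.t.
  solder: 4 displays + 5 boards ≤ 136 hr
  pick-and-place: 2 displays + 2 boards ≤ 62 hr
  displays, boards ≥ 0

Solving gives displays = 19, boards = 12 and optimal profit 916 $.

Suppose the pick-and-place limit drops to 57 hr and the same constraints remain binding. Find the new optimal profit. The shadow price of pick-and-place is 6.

886

Δb = -5, so new z* = 916 + (6)·(-5) = 916 − 30 = 886.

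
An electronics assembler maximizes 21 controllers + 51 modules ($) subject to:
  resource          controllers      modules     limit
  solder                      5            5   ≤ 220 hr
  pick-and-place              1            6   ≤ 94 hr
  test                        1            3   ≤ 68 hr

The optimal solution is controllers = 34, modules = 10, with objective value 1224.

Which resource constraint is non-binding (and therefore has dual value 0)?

test

solder: 220/220 (binding)
pick-and-place: 94/94 (binding)
test: 64/68 (slack 4)
By complementary slackness, a constraint with positive slack has shadow price 0 → test.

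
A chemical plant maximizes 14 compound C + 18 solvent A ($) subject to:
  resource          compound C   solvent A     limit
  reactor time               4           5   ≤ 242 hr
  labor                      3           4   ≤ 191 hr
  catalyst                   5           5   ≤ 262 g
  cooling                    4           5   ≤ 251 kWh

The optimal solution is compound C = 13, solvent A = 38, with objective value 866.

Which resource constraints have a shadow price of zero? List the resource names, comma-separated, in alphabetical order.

reactor time: 242/242 (binding)
labor: 191/191 (binding)
catalyst: 255/262 (slack 7)
cooling: 242/251 (slack 9)
By complementary slackness, a constraint with positive slack has shadow price 0 → catalyst, cooling.

catalyst, cooling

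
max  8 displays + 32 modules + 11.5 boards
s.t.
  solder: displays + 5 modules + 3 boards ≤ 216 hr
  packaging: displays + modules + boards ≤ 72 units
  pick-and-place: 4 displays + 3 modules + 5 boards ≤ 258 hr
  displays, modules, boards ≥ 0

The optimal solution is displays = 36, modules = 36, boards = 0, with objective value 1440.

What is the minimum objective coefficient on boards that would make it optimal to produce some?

Binding: solder and packaging. Non-binding: pick-and-place (6 unused).
By complementary slackness, y = 0 for the non-binding constraint.
Dual feasibility on the basic columns requires 1·y_solder + 1·y_packaging = 8, 5·y_solder + 1·y_packaging = 32.
This yields shadow prices y_solder = 6, y_packaging = 2.
boards enters the basis when its profit ≥ yᵀa₃ = 6·3 + 2·1 = 20.

20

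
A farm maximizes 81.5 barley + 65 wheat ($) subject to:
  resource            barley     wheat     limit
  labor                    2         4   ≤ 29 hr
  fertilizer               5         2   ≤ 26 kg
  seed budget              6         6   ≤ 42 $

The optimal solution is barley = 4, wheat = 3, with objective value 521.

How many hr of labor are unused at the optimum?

9

labor used = 2·4 + 4·3 = 20; slack = 29 − 20 = 9.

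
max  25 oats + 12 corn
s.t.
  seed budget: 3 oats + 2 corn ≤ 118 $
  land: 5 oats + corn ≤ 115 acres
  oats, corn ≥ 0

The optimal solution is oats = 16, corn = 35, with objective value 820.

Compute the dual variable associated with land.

2

At the optimum: seed budget uses 118 of 118 (binding); land uses 115 of 115 (binding).
The binding rows give the dual system: 3·y_seed budget + 5·y_land = 25 and 2·y_seed budget + 1·y_land = 12.
This yields shadow prices y_seed budget = 5, y_land = 2.
Shadow price of land = 2.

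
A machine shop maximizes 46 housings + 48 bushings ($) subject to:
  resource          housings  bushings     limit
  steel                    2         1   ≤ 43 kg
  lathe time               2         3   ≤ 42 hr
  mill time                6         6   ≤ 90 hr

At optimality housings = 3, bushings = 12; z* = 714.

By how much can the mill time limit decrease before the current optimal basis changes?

Binding constraints: lathe time, mill time. The basis is B = [[2,3],[6,6]] with det -6.
Per unit decrease in mill time, x* moves by d = (-0.5, 0.3333).
The basis stays optimal until housings reaches 0; allowable decrease = 6 hr.

6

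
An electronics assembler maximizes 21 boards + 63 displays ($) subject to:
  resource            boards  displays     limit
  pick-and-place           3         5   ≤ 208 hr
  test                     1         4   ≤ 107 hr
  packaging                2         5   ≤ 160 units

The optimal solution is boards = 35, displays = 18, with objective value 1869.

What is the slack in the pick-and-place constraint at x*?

pick-and-place used = 3·35 + 5·18 = 195; slack = 208 − 195 = 13.

13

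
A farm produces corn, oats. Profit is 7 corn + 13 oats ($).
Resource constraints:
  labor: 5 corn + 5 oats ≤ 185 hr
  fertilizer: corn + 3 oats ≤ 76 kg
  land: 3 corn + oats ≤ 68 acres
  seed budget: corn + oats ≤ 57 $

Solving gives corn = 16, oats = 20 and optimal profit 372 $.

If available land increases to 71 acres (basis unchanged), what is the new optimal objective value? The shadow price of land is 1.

375

Δb = 3, so new z* = 372 + (1)·(3) = 372 + 3 = 375.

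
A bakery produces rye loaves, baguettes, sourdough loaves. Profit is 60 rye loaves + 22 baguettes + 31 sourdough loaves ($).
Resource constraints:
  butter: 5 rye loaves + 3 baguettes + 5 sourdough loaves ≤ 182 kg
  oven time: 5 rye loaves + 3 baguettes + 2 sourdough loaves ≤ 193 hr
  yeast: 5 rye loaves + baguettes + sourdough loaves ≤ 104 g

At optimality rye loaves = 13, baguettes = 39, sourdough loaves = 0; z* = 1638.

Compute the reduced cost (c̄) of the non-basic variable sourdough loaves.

-1

Check each constraint at x*: butter 182/182 (tight); oven time 182/193 (slack 11); yeast 104/104 (tight).
Slack constraints have shadow price 0 (complementary slackness).
From A_Bᵀ y = c: 5·y_butter + 5·y_yeast = 60; 3·y_butter + 1·y_yeast = 22.
→ y_butter = 5 and y_yeast = 7.
Reduced cost of sourdough loaves: c₃ − yᵀa₃ = 31 − (5·5 + 7·1) = 31 − 32 = -1.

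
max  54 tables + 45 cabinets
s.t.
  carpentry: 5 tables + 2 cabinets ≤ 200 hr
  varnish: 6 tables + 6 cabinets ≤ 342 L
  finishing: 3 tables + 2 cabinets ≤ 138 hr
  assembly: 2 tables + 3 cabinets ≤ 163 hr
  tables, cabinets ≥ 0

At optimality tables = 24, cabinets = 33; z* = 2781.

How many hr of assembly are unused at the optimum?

assembly used = 2·24 + 3·33 = 147; slack = 163 − 147 = 16.

16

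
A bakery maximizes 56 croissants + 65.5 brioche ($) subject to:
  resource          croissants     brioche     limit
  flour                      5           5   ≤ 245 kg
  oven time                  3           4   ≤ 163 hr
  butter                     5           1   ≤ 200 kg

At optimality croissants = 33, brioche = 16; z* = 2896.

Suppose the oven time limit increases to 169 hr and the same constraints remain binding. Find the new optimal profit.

2953

Binding: flour and oven time. Non-binding: butter (19 unused).
Since butter is not tight, its dual is 0.
Dual feasibility on the basic columns requires 5·y_flour + 3·y_oven time = 56, 5·y_flour + 4·y_oven time = 65.5.
This yields shadow prices y_flour = 5.5, y_oven time = 9.5.
Δz = y_oven time·Δb = 9.5 × (6) = 57, so new z* = 2896 + 57 = 2953.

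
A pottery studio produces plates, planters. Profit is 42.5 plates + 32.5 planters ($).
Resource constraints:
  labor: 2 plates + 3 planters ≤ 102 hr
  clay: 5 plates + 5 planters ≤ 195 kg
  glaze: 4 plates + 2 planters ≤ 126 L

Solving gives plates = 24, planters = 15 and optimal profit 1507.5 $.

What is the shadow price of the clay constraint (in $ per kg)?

At the optimum: labor uses 93 of 102 (slack = 9); clay uses 195 of 195 (binding); glaze uses 126 of 126 (binding).
By complementary slackness, y = 0 for the non-binding constraint.
The binding rows give the dual system: 5·y_clay + 4·y_glaze = 42.5 and 5·y_clay + 2·y_glaze = 32.5.
Solving: y_clay = 4.5, y_glaze = 5.
Shadow price of clay = 4.5.

4.5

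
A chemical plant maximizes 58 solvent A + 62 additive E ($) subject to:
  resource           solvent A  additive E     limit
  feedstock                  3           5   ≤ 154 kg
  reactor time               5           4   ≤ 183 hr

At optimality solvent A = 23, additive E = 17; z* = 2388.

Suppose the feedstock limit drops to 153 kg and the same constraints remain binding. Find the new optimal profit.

2382

Both feedstock and reactor time are binding at x*.
Dual feasibility on the basic columns requires 3·y_feedstock + 5·y_reactor time = 58, 5·y_feedstock + 4·y_reactor time = 62.
This yields shadow prices y_feedstock = 6, y_reactor time = 8.
Δz = y_feedstock·Δb = 6 × (-1) = -6, so new z* = 2388 − 6 = 2382.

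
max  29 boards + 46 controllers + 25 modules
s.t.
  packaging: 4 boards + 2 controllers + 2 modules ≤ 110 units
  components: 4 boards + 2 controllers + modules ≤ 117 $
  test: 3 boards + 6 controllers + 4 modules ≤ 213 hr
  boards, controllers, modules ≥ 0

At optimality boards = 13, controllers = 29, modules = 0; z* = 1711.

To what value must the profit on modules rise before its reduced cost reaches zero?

32

Binding: packaging and test. Non-binding: components (7 unused).
Since components is not tight, its dual is 0.
The binding rows give the dual system: 4·y_packaging + 3·y_test = 29 and 2·y_packaging + 6·y_test = 46.
→ y_packaging = 2 and y_test = 7.
modules enters the basis when its profit ≥ yᵀa₃ = 2·2 + 7·4 = 32.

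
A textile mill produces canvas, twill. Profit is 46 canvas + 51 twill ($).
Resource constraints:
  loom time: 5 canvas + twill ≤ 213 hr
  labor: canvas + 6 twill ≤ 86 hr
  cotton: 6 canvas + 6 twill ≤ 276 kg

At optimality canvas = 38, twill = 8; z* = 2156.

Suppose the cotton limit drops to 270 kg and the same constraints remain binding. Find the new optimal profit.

2111

Binding: labor and cotton. Non-binding: loom time (15 unused).
By complementary slackness, y = 0 for the non-binding constraint.
The binding rows give the dual system: 1·y_labor + 6·y_cotton = 46 and 6·y_labor + 6·y_cotton = 51.
→ y_labor = 1 and y_cotton = 7.5.
Δz = y_cotton·Δb = 7.5 × (-6) = -45, so new z* = 2156 − 45 = 2111.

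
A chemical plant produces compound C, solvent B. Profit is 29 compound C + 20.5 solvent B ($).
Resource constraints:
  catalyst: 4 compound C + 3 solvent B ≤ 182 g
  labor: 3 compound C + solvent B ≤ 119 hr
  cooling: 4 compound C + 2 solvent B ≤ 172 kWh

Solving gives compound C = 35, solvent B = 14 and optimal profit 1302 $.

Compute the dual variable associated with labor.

At the optimum: catalyst uses 182 of 182 (binding); labor uses 119 of 119 (binding); cooling uses 168 of 172 (slack = 4).
Since cooling is not tight, its dual is 0.
The binding rows give the dual system: 4·y_catalyst + 3·y_labor = 29 and 3·y_catalyst + 1·y_labor = 20.5.
→ y_catalyst = 6.5 and y_labor = 1.
Shadow price of labor = 1.

1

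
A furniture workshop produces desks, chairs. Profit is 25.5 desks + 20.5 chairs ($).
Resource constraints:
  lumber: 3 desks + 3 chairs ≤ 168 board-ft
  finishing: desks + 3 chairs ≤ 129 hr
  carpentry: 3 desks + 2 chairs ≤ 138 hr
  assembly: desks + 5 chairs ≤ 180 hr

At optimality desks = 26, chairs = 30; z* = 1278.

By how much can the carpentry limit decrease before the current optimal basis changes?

1

Binding constraints: lumber, carpentry. The basis is B = [[3,3],[3,2]] with det -3.
Per unit decrease in carpentry, x* moves by d = (-1, 1).
The basis stays optimal until assembly becomes binding; allowable decrease = 1 hr.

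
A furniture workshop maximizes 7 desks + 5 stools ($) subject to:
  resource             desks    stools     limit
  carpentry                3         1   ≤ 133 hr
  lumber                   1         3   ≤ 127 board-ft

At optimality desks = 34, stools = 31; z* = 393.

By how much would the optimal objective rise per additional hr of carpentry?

Both carpentry and lumber are binding at x*.
Dual feasibility on the basic columns requires 3·y_carpentry + 1·y_lumber = 7, 1·y_carpentry + 3·y_lumber = 5.
Solving: y_carpentry = 2, y_lumber = 1.
Shadow price of carpentry = 2.

2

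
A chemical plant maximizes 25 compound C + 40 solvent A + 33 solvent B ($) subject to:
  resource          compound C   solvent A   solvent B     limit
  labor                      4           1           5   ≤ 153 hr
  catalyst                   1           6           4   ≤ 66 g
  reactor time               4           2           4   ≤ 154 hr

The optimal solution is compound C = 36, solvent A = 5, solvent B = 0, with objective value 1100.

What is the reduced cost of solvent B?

-7

Check each constraint at x*: labor 149/153 (slack 4); catalyst 66/66 (tight); reactor time 154/154 (tight).
By complementary slackness, y = 0 for the non-binding constraint.
From A_Bᵀ y = c: 1·y_catalyst + 4·y_reactor time = 25; 6·y_catalyst + 2·y_reactor time = 40.
Solving: y_catalyst = 5, y_reactor time = 5.
Reduced cost of solvent B: c₃ − yᵀa₃ = 33 − (5·4 + 5·4) = 33 − 40 = -7.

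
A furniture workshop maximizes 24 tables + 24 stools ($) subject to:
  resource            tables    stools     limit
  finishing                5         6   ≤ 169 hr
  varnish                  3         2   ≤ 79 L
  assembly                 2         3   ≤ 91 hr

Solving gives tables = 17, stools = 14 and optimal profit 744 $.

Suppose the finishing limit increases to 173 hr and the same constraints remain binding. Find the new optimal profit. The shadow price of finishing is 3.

Δb = 4, so new z* = 744 + (3)·(4) = 744 + 12 = 756.

756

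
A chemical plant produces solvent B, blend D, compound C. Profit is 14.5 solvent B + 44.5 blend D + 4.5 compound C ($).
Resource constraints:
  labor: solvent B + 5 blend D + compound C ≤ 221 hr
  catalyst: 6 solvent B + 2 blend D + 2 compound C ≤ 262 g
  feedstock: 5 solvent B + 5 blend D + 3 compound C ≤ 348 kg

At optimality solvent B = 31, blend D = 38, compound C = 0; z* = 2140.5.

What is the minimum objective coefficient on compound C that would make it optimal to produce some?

10.5

At the optimum: labor uses 221 of 221 (binding); catalyst uses 262 of 262 (binding); feedstock uses 345 of 348 (slack = 3).
Slack constraints have shadow price 0 (complementary slackness).
From A_Bᵀ y = c: 1·y_labor + 6·y_catalyst = 14.5; 5·y_labor + 2·y_catalyst = 44.5.
This yields shadow prices y_labor = 8.5, y_catalyst = 1.
compound C enters the basis when its profit ≥ yᵀa₃ = 8.5·1 + 1·2 = 10.5.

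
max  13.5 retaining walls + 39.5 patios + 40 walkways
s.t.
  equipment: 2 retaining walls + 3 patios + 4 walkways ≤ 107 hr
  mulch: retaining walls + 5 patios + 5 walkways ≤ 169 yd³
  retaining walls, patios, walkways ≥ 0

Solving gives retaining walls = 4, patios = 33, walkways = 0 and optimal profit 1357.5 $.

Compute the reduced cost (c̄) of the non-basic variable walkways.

Both equipment and mulch are binding at x*.
The binding rows give the dual system: 2·y_equipment + 1·y_mulch = 13.5 and 3·y_equipment + 5·y_mulch = 39.5.
Solving: y_equipment = 4, y_mulch = 5.5.
Reduced cost of walkways: c₃ − yᵀa₃ = 40 − (4·4 + 5.5·5) = 40 − 43.5 = -3.5.

-3.5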